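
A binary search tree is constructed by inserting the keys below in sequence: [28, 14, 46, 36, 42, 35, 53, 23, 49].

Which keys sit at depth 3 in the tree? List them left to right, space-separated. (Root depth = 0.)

35 42 49

Insert 28: tree is empty, so 28 becomes the root.
Insert 14: 14 < 28 → go left. Place as left child of 28.
Insert 46: 46 > 28 → go right. Place as right child of 28.
Insert 36: 36 > 28 → go right; 36 < 46 → go left. Place as left child of 46.
Insert 42: 42 > 28 → go right; 42 < 46 → go left; 42 > 36 → go right. Place as right child of 36.
Insert 35: 35 > 28 → go right; 35 < 46 → go left; 35 < 36 → go left. Place as left child of 36.
Insert 53: 53 > 28 → go right; 53 > 46 → go right. Place as right child of 46.
Insert 23: 23 < 28 → go left; 23 > 14 → go right. Place as right child of 14.
Insert 49: 49 > 28 → go right; 49 > 46 → go right; 49 < 53 → go left. Place as left child of 53.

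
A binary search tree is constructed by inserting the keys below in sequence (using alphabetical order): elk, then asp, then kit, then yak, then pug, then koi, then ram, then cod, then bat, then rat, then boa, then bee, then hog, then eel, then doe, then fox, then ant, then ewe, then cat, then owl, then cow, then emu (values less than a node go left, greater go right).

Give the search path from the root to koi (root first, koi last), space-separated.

elk kit yak pug koi

Insert elk: tree is empty, so elk becomes the root.
Insert asp: asp < elk → go left. Place as left child of elk.
Insert kit: kit > elk → go right. Place as right child of elk.
Insert yak: yak > elk → go right; yak > kit → go right. Place as right child of kit.
Insert pug: pug > elk → go right; pug > kit → go right; pug < yak → go left. Place as left child of yak.
Insert koi: koi > elk → go right; koi > kit → go right; koi < yak → go left; koi < pug → go left. Place as left child of pug.
Insert ram: ram > elk → go right; ram > kit → go right; ram < yak → go left; ram > pug → go right. Place as right child of pug.
Insert cod: cod < elk → go left; cod > asp → go right. Place as right child of asp.
Insert bat: bat < elk → go left; bat > asp → go right; bat < cod → go left. Place as left child of cod.
Insert rat: rat > elk → go right; rat > kit → go right; rat < yak → go left; rat > pug → go right; rat > ram → go right. Place as right child of ram.
Insert boa: boa < elk → go left; boa > asp → go right; boa < cod → go left; boa > bat → go right. Place as right child of bat.
Insert bee: bee < elk → go left; bee > asp → go right; bee < cod → go left; bee > bat → go right; bee < boa → go left. Place as left child of boa.
Insert hog: hog > elk → go right; hog < kit → go left. Place as left child of kit.
Insert eel: eel < elk → go left; eel > asp → go right; eel > cod → go right. Place as right child of cod.
Insert doe: doe < elk → go left; doe > asp → go right; doe > cod → go right; doe < eel → go left. Place as left child of eel.
Insert fox: fox > elk → go right; fox < kit → go left; fox < hog → go left. Place as left child of hog.
Insert ant: ant < elk → go left; ant < asp → go left. Place as left child of asp.
Insert ewe: ewe > elk → go right; ewe < kit → go left; ewe < hog → go left; ewe < fox → go left. Place as left child of fox.
Insert cat: cat < elk → go left; cat > asp → go right; cat < cod → go left; cat > bat → go right; cat > boa → go right. Place as right child of boa.
Insert owl: owl > elk → go right; owl > kit → go right; owl < yak → go left; owl < pug → go left; owl > koi → go right. Place as right child of koi.
Insert cow: cow < elk → go left; cow > asp → go right; cow > cod → go right; cow < eel → go left; cow < doe → go left. Place as left child of doe.
Insert emu: emu > elk → go right; emu < kit → go left; emu < hog → go left; emu < fox → go left; emu < ewe → go left. Place as left child of ewe.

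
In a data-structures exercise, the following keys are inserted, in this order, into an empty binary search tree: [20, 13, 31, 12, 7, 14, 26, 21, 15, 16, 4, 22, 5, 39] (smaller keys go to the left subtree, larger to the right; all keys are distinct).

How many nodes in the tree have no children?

20: root
13: left child of 20 (depth 1)
31: right child of 20 (depth 1)
12: left child of 13 (depth 2)
7: left child of 12 (depth 3)
14: right child of 13 (depth 2)
26: left child of 31 (depth 2)
21: left child of 26 (depth 3)
15: right child of 14 (depth 3)
16: right child of 15 (depth 4)
4: left child of 7 (depth 4)
22: right child of 21 (depth 4)
5: right child of 4 (depth 5)
39: right child of 31 (depth 2)

Leaves: 5, 16, 22, 39 — 4 in total.

4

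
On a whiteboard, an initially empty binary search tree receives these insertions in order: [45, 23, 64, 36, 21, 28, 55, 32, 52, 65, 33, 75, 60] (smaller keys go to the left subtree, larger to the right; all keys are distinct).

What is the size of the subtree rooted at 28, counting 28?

Insert 45: tree is empty, so 45 becomes the root.
Insert 23: 23 < 45 → go left. Place as left child of 45.
Insert 64: 64 > 45 → go right. Place as right child of 45.
Insert 36: 36 < 45 → go left; 36 > 23 → go right. Place as right child of 23.
Insert 21: 21 < 45 → go left; 21 < 23 → go left. Place as left child of 23.
Insert 28: 28 < 45 → go left; 28 > 23 → go right; 28 < 36 → go left. Place as left child of 36.
Insert 55: 55 > 45 → go right; 55 < 64 → go left. Place as left child of 64.
Insert 32: 32 < 45 → go left; 32 > 23 → go right; 32 < 36 → go left; 32 > 28 → go right. Place as right child of 28.
Insert 52: 52 > 45 → go right; 52 < 64 → go left; 52 < 55 → go left. Place as left child of 55.
Insert 65: 65 > 45 → go right; 65 > 64 → go right. Place as right child of 64.
Insert 33: 33 < 45 → go left; 33 > 23 → go right; 33 < 36 → go left; 33 > 28 → go right; 33 > 32 → go right. Place as right child of 32.
Insert 75: 75 > 45 → go right; 75 > 64 → go right; 75 > 65 → go right. Place as right child of 65.
Insert 60: 60 > 45 → go right; 60 < 64 → go left; 60 > 55 → go right. Place as right child of 55.

Subtree rooted at 28 contains: 28, 32, 33 — 3 nodes.

3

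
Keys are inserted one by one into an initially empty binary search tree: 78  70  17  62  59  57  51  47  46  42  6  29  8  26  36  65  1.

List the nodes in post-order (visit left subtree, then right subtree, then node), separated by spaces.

Resulting structure (node: left, right):
  78: L=70, R=–
  70: L=17, R=–
  17: L=6, R=62
  62: L=59, R=65
  59: L=57, R=–
  57: L=51, R=–
  51: L=47, R=–
  47: L=46, R=–
  46: L=42, R=–
  42: L=29, R=–
  6: L=1, R=8
  29: L=26, R=36
  8: L=–, R=–
  26: L=–, R=–
  36: L=–, R=–
  65: L=–, R=–
  1: L=–, R=–

1 8 6 26 36 29 42 46 47 51 57 59 65 62 17 70 78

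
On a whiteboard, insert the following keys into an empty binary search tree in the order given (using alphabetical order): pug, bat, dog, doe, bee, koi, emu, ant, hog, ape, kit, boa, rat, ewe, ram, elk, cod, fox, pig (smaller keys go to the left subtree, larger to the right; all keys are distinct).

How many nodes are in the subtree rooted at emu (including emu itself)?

6

Insert pug: tree is empty, so pug becomes the root.
Insert bat: bat < pug → go left. Place as left child of pug.
Insert dog: dog < pug → go left; dog > bat → go right. Place as right child of bat.
Insert doe: doe < pug → go left; doe > bat → go right; doe < dog → go left. Place as left child of dog.
Insert bee: bee < pug → go left; bee > bat → go right; bee < dog → go left; bee < doe → go left. Place as left child of doe.
Insert koi: koi < pug → go left; koi > bat → go right; koi > dog → go right. Place as right child of dog.
Insert emu: emu < pug → go left; emu > bat → go right; emu > dog → go right; emu < koi → go left. Place as left child of koi.
Insert ant: ant < pug → go left; ant < bat → go left. Place as left child of bat.
Insert hog: hog < pug → go left; hog > bat → go right; hog > dog → go right; hog < koi → go left; hog > emu → go right. Place as right child of emu.
Insert ape: ape < pug → go left; ape < bat → go left; ape > ant → go right. Place as right child of ant.
Insert kit: kit < pug → go left; kit > bat → go right; kit > dog → go right; kit < koi → go left; kit > emu → go right; kit > hog → go right. Place as right child of hog.
Insert boa: boa < pug → go left; boa > bat → go right; boa < dog → go left; boa < doe → go left; boa > bee → go right. Place as right child of bee.
Insert rat: rat > pug → go right. Place as right child of pug.
Insert ewe: ewe < pug → go left; ewe > bat → go right; ewe > dog → go right; ewe < koi → go left; ewe > emu → go right; ewe < hog → go left. Place as left child of hog.
Insert ram: ram > pug → go right; ram < rat → go left. Place as left child of rat.
Insert elk: elk < pug → go left; elk > bat → go right; elk > dog → go right; elk < koi → go left; elk < emu → go left. Place as left child of emu.
Insert cod: cod < pug → go left; cod > bat → go right; cod < dog → go left; cod < doe → go left; cod > bee → go right; cod > boa → go right. Place as right child of boa.
Insert fox: fox < pug → go left; fox > bat → go right; fox > dog → go right; fox < koi → go left; fox > emu → go right; fox < hog → go left; fox > ewe → go right. Place as right child of ewe.
Insert pig: pig < pug → go left; pig > bat → go right; pig > dog → go right; pig > koi → go right. Place as right child of koi.

Subtree rooted at emu contains: emu, elk, hog, ewe, fox, kit — 6 nodes.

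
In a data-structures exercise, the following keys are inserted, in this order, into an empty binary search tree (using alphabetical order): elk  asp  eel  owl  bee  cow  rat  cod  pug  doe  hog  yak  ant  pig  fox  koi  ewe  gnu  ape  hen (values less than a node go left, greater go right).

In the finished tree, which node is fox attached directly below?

Resulting structure (node: left, right):
  elk: L=asp, R=owl
  asp: L=ant, R=eel
  eel: L=bee, R=–
  owl: L=hog, R=rat
  bee: L=–, R=cow
  cow: L=cod, R=doe
  rat: L=pug, R=yak
  cod: L=–, R=–
  pug: L=pig, R=–
  doe: L=–, R=–
  hog: L=fox, R=koi
  yak: L=–, R=–
  ant: L=–, R=ape
  pig: L=–, R=–
  fox: L=ewe, R=gnu
  koi: L=–, R=–
  ewe: L=–, R=–
  gnu: L=–, R=hen
  ape: L=–, R=–
  hen: L=–, R=–

hog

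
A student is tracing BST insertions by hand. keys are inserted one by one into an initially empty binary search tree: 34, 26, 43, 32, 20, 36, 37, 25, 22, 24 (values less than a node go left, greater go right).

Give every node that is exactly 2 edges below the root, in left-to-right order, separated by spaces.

20 32 36

Insert 34: tree is empty, so 34 becomes the root.
Insert 26: 26 < 34 → go left. Place as left child of 34.
Insert 43: 43 > 34 → go right. Place as right child of 34.
Insert 32: 32 < 34 → go left; 32 > 26 → go right. Place as right child of 26.
Insert 20: 20 < 34 → go left; 20 < 26 → go left. Place as left child of 26.
Insert 36: 36 > 34 → go right; 36 < 43 → go left. Place as left child of 43.
Insert 37: 37 > 34 → go right; 37 < 43 → go left; 37 > 36 → go right. Place as right child of 36.
Insert 25: 25 < 34 → go left; 25 < 26 → go left; 25 > 20 → go right. Place as right child of 20.
Insert 22: 22 < 34 → go left; 22 < 26 → go left; 22 > 20 → go right; 22 < 25 → go left. Place as left child of 25.
Insert 24: 24 < 34 → go left; 24 < 26 → go left; 24 > 20 → go right; 24 < 25 → go left; 24 > 22 → go right. Place as right child of 22.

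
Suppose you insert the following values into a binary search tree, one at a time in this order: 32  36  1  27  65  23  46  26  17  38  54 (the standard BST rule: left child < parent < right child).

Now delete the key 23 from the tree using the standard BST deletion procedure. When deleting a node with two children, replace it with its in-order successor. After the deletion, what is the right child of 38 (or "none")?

32: root
36: right child of 32 (depth 1)
1: left child of 32 (depth 1)
27: right child of 1 (depth 2)
65: right child of 36 (depth 2)
23: left child of 27 (depth 3)
46: left child of 65 (depth 3)
26: right child of 23 (depth 4)
17: left child of 23 (depth 4)
38: left child of 46 (depth 4)
54: right child of 46 (depth 4)

Delete 23 (two children — replace with in-order successor).
After deletion, 38's right child: none.

none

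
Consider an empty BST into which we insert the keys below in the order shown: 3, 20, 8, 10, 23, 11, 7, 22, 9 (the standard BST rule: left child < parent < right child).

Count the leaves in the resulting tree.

4

3: root
20: right child of 3 (depth 1)
8: left child of 20 (depth 2)
10: right child of 8 (depth 3)
23: right child of 20 (depth 2)
11: right child of 10 (depth 4)
7: left child of 8 (depth 3)
22: left child of 23 (depth 3)
9: left child of 10 (depth 4)

Leaves: 7, 9, 11, 22 — 4 in total.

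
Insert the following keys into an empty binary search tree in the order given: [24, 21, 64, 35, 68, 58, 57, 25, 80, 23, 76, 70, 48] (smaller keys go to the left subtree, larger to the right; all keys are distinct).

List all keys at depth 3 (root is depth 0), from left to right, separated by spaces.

Insert 24: tree is empty, so 24 becomes the root.
Insert 21: 21 < 24 → go left. Place as left child of 24.
Insert 64: 64 > 24 → go right. Place as right child of 24.
Insert 35: 35 > 24 → go right; 35 < 64 → go left. Place as left child of 64.
Insert 68: 68 > 24 → go right; 68 > 64 → go right. Place as right child of 64.
Insert 58: 58 > 24 → go right; 58 < 64 → go left; 58 > 35 → go right. Place as right child of 35.
Insert 57: 57 > 24 → go right; 57 < 64 → go left; 57 > 35 → go right; 57 < 58 → go left. Place as left child of 58.
Insert 25: 25 > 24 → go right; 25 < 64 → go left; 25 < 35 → go left. Place as left child of 35.
Insert 80: 80 > 24 → go right; 80 > 64 → go right; 80 > 68 → go right. Place as right child of 68.
Insert 23: 23 < 24 → go left; 23 > 21 → go right. Place as right child of 21.
Insert 76: 76 > 24 → go right; 76 > 64 → go right; 76 > 68 → go right; 76 < 80 → go left. Place as left child of 80.
Insert 70: 70 > 24 → go right; 70 > 64 → go right; 70 > 68 → go right; 70 < 80 → go left; 70 < 76 → go left. Place as left child of 76.
Insert 48: 48 > 24 → go right; 48 < 64 → go left; 48 > 35 → go right; 48 < 58 → go left; 48 < 57 → go left. Place as left child of 57.

25 58 80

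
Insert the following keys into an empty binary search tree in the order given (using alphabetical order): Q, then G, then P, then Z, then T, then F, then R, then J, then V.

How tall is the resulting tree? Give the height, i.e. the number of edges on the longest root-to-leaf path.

3

Insert Q: tree is empty, so Q becomes the root.
Insert G: G < Q → go left. Place as left child of Q.
Insert P: P < Q → go left; P > G → go right. Place as right child of G.
Insert Z: Z > Q → go right. Place as right child of Q.
Insert T: T > Q → go right; T < Z → go left. Place as left child of Z.
Insert F: F < Q → go left; F < G → go left. Place as left child of G.
Insert R: R > Q → go right; R < Z → go left; R < T → go left. Place as left child of T.
Insert J: J < Q → go left; J > G → go right; J < P → go left. Place as left child of P.
Insert V: V > Q → go right; V < Z → go left; V > T → go right. Place as right child of T.

The deepest node is R at depth 3.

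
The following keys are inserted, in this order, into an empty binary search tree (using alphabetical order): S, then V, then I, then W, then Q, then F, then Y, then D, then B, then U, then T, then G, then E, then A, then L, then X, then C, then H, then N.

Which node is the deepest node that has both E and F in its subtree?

Resulting structure (node: left, right):
  S: L=I, R=V
  V: L=U, R=W
  I: L=F, R=Q
  W: L=–, R=Y
  Q: L=L, R=–
  F: L=D, R=G
  Y: L=X, R=–
  D: L=B, R=E
  B: L=A, R=C
  U: L=T, R=–
  T: L=–, R=–
  G: L=–, R=H
  E: L=–, R=–
  A: L=–, R=–
  L: L=–, R=N
  X: L=–, R=–
  C: L=–, R=–
  H: L=–, R=–
  N: L=–, R=–

Path to E: S → I → F → D → E
Path to F: S → I → F
F lies on both paths and is an ancestor of the other node.

F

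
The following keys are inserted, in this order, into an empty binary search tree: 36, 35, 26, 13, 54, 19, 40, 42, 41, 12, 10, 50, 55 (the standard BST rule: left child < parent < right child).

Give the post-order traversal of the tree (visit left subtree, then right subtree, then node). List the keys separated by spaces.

10 12 19 13 26 35 41 50 42 40 55 54 36

36: root
35: left child of 36 (depth 1)
26: left child of 35 (depth 2)
13: left child of 26 (depth 3)
54: right child of 36 (depth 1)
19: right child of 13 (depth 4)
40: left child of 54 (depth 2)
42: right child of 40 (depth 3)
41: left child of 42 (depth 4)
12: left child of 13 (depth 4)
10: left child of 12 (depth 5)
50: right child of 42 (depth 4)
55: right child of 54 (depth 2)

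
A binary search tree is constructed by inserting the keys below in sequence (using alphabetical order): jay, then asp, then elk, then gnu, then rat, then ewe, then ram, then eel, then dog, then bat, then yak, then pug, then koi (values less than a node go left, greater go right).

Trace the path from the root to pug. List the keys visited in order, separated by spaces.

jay rat ram pug

Insert jay: tree is empty, so jay becomes the root.
Insert asp: asp < jay → go left. Place as left child of jay.
Insert elk: elk < jay → go left; elk > asp → go right. Place as right child of asp.
Insert gnu: gnu < jay → go left; gnu > asp → go right; gnu > elk → go right. Place as right child of elk.
Insert rat: rat > jay → go right. Place as right child of jay.
Insert ewe: ewe < jay → go left; ewe > asp → go right; ewe > elk → go right; ewe < gnu → go left. Place as left child of gnu.
Insert ram: ram > jay → go right; ram < rat → go left. Place as left child of rat.
Insert eel: eel < jay → go left; eel > asp → go right; eel < elk → go left. Place as left child of elk.
Insert dog: dog < jay → go left; dog > asp → go right; dog < elk → go left; dog < eel → go left. Place as left child of eel.
Insert bat: bat < jay → go left; bat > asp → go right; bat < elk → go left; bat < eel → go left; bat < dog → go left. Place as left child of dog.
Insert yak: yak > jay → go right; yak > rat → go right. Place as right child of rat.
Insert pug: pug > jay → go right; pug < rat → go left; pug < ram → go left. Place as left child of ram.
Insert koi: koi > jay → go right; koi < rat → go left; koi < ram → go left; koi < pug → go left. Place as left child of pug.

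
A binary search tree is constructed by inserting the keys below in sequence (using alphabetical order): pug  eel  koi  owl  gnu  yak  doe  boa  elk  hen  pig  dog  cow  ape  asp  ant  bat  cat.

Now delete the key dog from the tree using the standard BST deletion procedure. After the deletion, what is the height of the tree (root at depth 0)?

6

Insert pug: tree is empty, so pug becomes the root.
Insert eel: eel < pug → go left. Place as left child of pug.
Insert koi: koi < pug → go left; koi > eel → go right. Place as right child of eel.
Insert owl: owl < pug → go left; owl > eel → go right; owl > koi → go right. Place as right child of koi.
Insert gnu: gnu < pug → go left; gnu > eel → go right; gnu < koi → go left. Place as left child of koi.
Insert yak: yak > pug → go right. Place as right child of pug.
Insert doe: doe < pug → go left; doe < eel → go left. Place as left child of eel.
Insert boa: boa < pug → go left; boa < eel → go left; boa < doe → go left. Place as left child of doe.
Insert elk: elk < pug → go left; elk > eel → go right; elk < koi → go left; elk < gnu → go left. Place as left child of gnu.
Insert hen: hen < pug → go left; hen > eel → go right; hen < koi → go left; hen > gnu → go right. Place as right child of gnu.
Insert pig: pig < pug → go left; pig > eel → go right; pig > koi → go right; pig > owl → go right. Place as right child of owl.
Insert dog: dog < pug → go left; dog < eel → go left; dog > doe → go right. Place as right child of doe.
Insert cow: cow < pug → go left; cow < eel → go left; cow < doe → go left; cow > boa → go right. Place as right child of boa.
Insert ape: ape < pug → go left; ape < eel → go left; ape < doe → go left; ape < boa → go left. Place as left child of boa.
Insert asp: asp < pug → go left; asp < eel → go left; asp < doe → go left; asp < boa → go left; asp > ape → go right. Place as right child of ape.
Insert ant: ant < pug → go left; ant < eel → go left; ant < doe → go left; ant < boa → go left; ant < ape → go left. Place as left child of ape.
Insert bat: bat < pug → go left; bat < eel → go left; bat < doe → go left; bat < boa → go left; bat > ape → go right; bat > asp → go right. Place as right child of asp.
Insert cat: cat < pug → go left; cat < eel → go left; cat < doe → go left; cat > boa → go right; cat < cow → go left. Place as left child of cow.

Delete dog (at most one child — splice it out).
After deletion, deepest node is bat at depth 6.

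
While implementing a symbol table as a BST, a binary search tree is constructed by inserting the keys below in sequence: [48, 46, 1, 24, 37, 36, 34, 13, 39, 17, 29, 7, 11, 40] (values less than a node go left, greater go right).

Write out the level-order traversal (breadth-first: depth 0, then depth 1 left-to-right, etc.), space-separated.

48: root
46: left child of 48 (depth 1)
1: left child of 46 (depth 2)
24: right child of 1 (depth 3)
37: right child of 24 (depth 4)
36: left child of 37 (depth 5)
34: left child of 36 (depth 6)
13: left child of 24 (depth 4)
39: right child of 37 (depth 5)
17: right child of 13 (depth 5)
29: left child of 34 (depth 7)
7: left child of 13 (depth 5)
11: right child of 7 (depth 6)
40: right child of 39 (depth 6)

48 46 1 24 13 37 7 17 36 39 11 34 40 29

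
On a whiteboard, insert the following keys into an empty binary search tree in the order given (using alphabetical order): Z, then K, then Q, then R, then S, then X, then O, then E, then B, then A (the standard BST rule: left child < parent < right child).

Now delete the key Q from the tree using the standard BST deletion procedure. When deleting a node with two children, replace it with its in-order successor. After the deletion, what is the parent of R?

Insert Z: tree is empty, so Z becomes the root.
Insert K: K < Z → go left. Place as left child of Z.
Insert Q: Q < Z → go left; Q > K → go right. Place as right child of K.
Insert R: R < Z → go left; R > K → go right; R > Q → go right. Place as right child of Q.
Insert S: S < Z → go left; S > K → go right; S > Q → go right; S > R → go right. Place as right child of R.
Insert X: X < Z → go left; X > K → go right; X > Q → go right; X > R → go right; X > S → go right. Place as right child of S.
Insert O: O < Z → go left; O > K → go right; O < Q → go left. Place as left child of Q.
Insert E: E < Z → go left; E < K → go left. Place as left child of K.
Insert B: B < Z → go left; B < K → go left; B < E → go left. Place as left child of E.
Insert A: A < Z → go left; A < K → go left; A < E → go left; A < B → go left. Place as left child of B.

Delete Q (two children — replace with in-order successor).
After deletion, R's parent is K.

K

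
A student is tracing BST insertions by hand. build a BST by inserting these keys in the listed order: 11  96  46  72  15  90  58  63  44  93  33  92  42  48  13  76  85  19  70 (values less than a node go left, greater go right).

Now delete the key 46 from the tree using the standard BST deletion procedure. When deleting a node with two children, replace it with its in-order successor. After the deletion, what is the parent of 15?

Resulting structure (node: left, right):
  11: L=–, R=96
  96: L=46, R=–
  46: L=15, R=72
  72: L=58, R=90
  15: L=13, R=44
  90: L=76, R=93
  58: L=48, R=63
  63: L=–, R=70
  44: L=33, R=–
  93: L=92, R=–
  33: L=19, R=42
  92: L=–, R=–
  42: L=–, R=–
  48: L=–, R=–
  13: L=–, R=–
  76: L=–, R=85
  85: L=–, R=–
  19: L=–, R=–
  70: L=–, R=–

Delete 46 (two children — replace with in-order successor).
After deletion, 15's parent is 48.

48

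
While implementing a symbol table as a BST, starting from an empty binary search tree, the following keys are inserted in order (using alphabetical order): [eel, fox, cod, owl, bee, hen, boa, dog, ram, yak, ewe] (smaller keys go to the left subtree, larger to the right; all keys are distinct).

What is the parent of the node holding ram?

owl

Insert eel: tree is empty, so eel becomes the root.
Insert fox: fox > eel → go right. Place as right child of eel.
Insert cod: cod < eel → go left. Place as left child of eel.
Insert owl: owl > eel → go right; owl > fox → go right. Place as right child of fox.
Insert bee: bee < eel → go left; bee < cod → go left. Place as left child of cod.
Insert hen: hen > eel → go right; hen > fox → go right; hen < owl → go left. Place as left child of owl.
Insert boa: boa < eel → go left; boa < cod → go left; boa > bee → go right. Place as right child of bee.
Insert dog: dog < eel → go left; dog > cod → go right. Place as right child of cod.
Insert ram: ram > eel → go right; ram > fox → go right; ram > owl → go right. Place as right child of owl.
Insert yak: yak > eel → go right; yak > fox → go right; yak > owl → go right; yak > ram → go right. Place as right child of ram.
Insert ewe: ewe > eel → go right; ewe < fox → go left. Place as left child of fox.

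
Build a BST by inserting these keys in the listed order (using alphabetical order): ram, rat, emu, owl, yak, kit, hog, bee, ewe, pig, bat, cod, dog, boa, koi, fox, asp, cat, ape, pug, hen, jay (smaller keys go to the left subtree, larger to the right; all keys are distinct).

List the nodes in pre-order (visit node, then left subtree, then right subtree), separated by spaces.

ram emu bee bat asp ape cod boa cat dog owl kit hog ewe fox hen jay koi pig pug rat yak

Resulting structure (node: left, right):
  ram: L=emu, R=rat
  rat: L=–, R=yak
  emu: L=bee, R=owl
  owl: L=kit, R=pig
  yak: L=–, R=–
  kit: L=hog, R=koi
  hog: L=ewe, R=jay
  bee: L=bat, R=cod
  ewe: L=–, R=fox
  pig: L=–, R=pug
  bat: L=asp, R=–
  cod: L=boa, R=dog
  dog: L=–, R=–
  boa: L=–, R=cat
  koi: L=–, R=–
  fox: L=–, R=hen
  asp: L=ape, R=–
  cat: L=–, R=–
  ape: L=–, R=–
  pug: L=–, R=–
  hen: L=–, R=–
  jay: L=–, R=–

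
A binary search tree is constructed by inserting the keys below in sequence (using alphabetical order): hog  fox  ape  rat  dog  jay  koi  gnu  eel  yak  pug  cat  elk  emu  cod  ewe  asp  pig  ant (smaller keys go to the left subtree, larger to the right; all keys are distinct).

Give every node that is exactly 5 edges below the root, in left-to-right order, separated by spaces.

asp cod elk pig

hog: root
fox: left child of hog (depth 1)
ape: left child of fox (depth 2)
rat: right child of hog (depth 1)
dog: right child of ape (depth 3)
jay: left child of rat (depth 2)
koi: right child of jay (depth 3)
gnu: right child of fox (depth 2)
eel: right child of dog (depth 4)
yak: right child of rat (depth 2)
pug: right child of koi (depth 4)
cat: left child of dog (depth 4)
elk: right child of eel (depth 5)
emu: right child of elk (depth 6)
cod: right child of cat (depth 5)
ewe: right child of emu (depth 7)
asp: left child of cat (depth 5)
pig: left child of pug (depth 5)
ant: left child of ape (depth 3)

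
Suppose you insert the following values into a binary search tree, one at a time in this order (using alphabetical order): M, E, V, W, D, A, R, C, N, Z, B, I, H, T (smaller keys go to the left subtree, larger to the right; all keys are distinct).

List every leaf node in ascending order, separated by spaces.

B H N T Z

Insert M: tree is empty, so M becomes the root.
Insert E: E < M → go left. Place as left child of M.
Insert V: V > M → go right. Place as right child of M.
Insert W: W > M → go right; W > V → go right. Place as right child of V.
Insert D: D < M → go left; D < E → go left. Place as left child of E.
Insert A: A < M → go left; A < E → go left; A < D → go left. Place as left child of D.
Insert R: R > M → go right; R < V → go left. Place as left child of V.
Insert C: C < M → go left; C < E → go left; C < D → go left; C > A → go right. Place as right child of A.
Insert N: N > M → go right; N < V → go left; N < R → go left. Place as left child of R.
Insert Z: Z > M → go right; Z > V → go right; Z > W → go right. Place as right child of W.
Insert B: B < M → go left; B < E → go left; B < D → go left; B > A → go right; B < C → go left. Place as left child of C.
Insert I: I < M → go left; I > E → go right. Place as right child of E.
Insert H: H < M → go left; H > E → go right; H < I → go left. Place as left child of I.
Insert T: T > M → go right; T < V → go left; T > R → go right. Place as right child of R.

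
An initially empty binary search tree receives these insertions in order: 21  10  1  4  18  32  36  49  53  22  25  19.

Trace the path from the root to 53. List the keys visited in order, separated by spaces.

21 32 36 49 53

21: root
10: left child of 21 (depth 1)
1: left child of 10 (depth 2)
4: right child of 1 (depth 3)
18: right child of 10 (depth 2)
32: right child of 21 (depth 1)
36: right child of 32 (depth 2)
49: right child of 36 (depth 3)
53: right child of 49 (depth 4)
22: left child of 32 (depth 2)
25: right child of 22 (depth 3)
19: right child of 18 (depth 3)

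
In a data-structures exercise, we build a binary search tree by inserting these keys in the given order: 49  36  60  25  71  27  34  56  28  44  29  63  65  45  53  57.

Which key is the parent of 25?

36

Insert 49: tree is empty, so 49 becomes the root.
Insert 36: 36 < 49 → go left. Place as left child of 49.
Insert 60: 60 > 49 → go right. Place as right child of 49.
Insert 25: 25 < 49 → go left; 25 < 36 → go left. Place as left child of 36.
Insert 71: 71 > 49 → go right; 71 > 60 → go right. Place as right child of 60.
Insert 27: 27 < 49 → go left; 27 < 36 → go left; 27 > 25 → go right. Place as right child of 25.
Insert 34: 34 < 49 → go left; 34 < 36 → go left; 34 > 25 → go right; 34 > 27 → go right. Place as right child of 27.
Insert 56: 56 > 49 → go right; 56 < 60 → go left. Place as left child of 60.
Insert 28: 28 < 49 → go left; 28 < 36 → go left; 28 > 25 → go right; 28 > 27 → go right; 28 < 34 → go left. Place as left child of 34.
Insert 44: 44 < 49 → go left; 44 > 36 → go right. Place as right child of 36.
Insert 29: 29 < 49 → go left; 29 < 36 → go left; 29 > 25 → go right; 29 > 27 → go right; 29 < 34 → go left; 29 > 28 → go right. Place as right child of 28.
Insert 63: 63 > 49 → go right; 63 > 60 → go right; 63 < 71 → go left. Place as left child of 71.
Insert 65: 65 > 49 → go right; 65 > 60 → go right; 65 < 71 → go left; 65 > 63 → go right. Place as right child of 63.
Insert 45: 45 < 49 → go left; 45 > 36 → go right; 45 > 44 → go right. Place as right child of 44.
Insert 53: 53 > 49 → go right; 53 < 60 → go left; 53 < 56 → go left. Place as left child of 56.
Insert 57: 57 > 49 → go right; 57 < 60 → go left; 57 > 56 → go right. Place as right child of 56.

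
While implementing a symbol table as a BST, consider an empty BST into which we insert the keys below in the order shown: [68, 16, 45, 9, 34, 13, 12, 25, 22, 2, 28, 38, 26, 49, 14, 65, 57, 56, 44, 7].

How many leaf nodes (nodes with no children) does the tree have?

7

Insert 68: tree is empty, so 68 becomes the root.
Insert 16: 16 < 68 → go left. Place as left child of 68.
Insert 45: 45 < 68 → go left; 45 > 16 → go right. Place as right child of 16.
Insert 9: 9 < 68 → go left; 9 < 16 → go left. Place as left child of 16.
Insert 34: 34 < 68 → go left; 34 > 16 → go right; 34 < 45 → go left. Place as left child of 45.
Insert 13: 13 < 68 → go left; 13 < 16 → go left; 13 > 9 → go right. Place as right child of 9.
Insert 12: 12 < 68 → go left; 12 < 16 → go left; 12 > 9 → go right; 12 < 13 → go left. Place as left child of 13.
Insert 25: 25 < 68 → go left; 25 > 16 → go right; 25 < 45 → go left; 25 < 34 → go left. Place as left child of 34.
Insert 22: 22 < 68 → go left; 22 > 16 → go right; 22 < 45 → go left; 22 < 34 → go left; 22 < 25 → go left. Place as left child of 25.
Insert 2: 2 < 68 → go left; 2 < 16 → go left; 2 < 9 → go left. Place as left child of 9.
Insert 28: 28 < 68 → go left; 28 > 16 → go right; 28 < 45 → go left; 28 < 34 → go left; 28 > 25 → go right. Place as right child of 25.
Insert 38: 38 < 68 → go left; 38 > 16 → go right; 38 < 45 → go left; 38 > 34 → go right. Place as right child of 34.
Insert 26: 26 < 68 → go left; 26 > 16 → go right; 26 < 45 → go left; 26 < 34 → go left; 26 > 25 → go right; 26 < 28 → go left. Place as left child of 28.
Insert 49: 49 < 68 → go left; 49 > 16 → go right; 49 > 45 → go right. Place as right child of 45.
Insert 14: 14 < 68 → go left; 14 < 16 → go left; 14 > 9 → go right; 14 > 13 → go right. Place as right child of 13.
Insert 65: 65 < 68 → go left; 65 > 16 → go right; 65 > 45 → go right; 65 > 49 → go right. Place as right child of 49.
Insert 57: 57 < 68 → go left; 57 > 16 → go right; 57 > 45 → go right; 57 > 49 → go right; 57 < 65 → go left. Place as left child of 65.
Insert 56: 56 < 68 → go left; 56 > 16 → go right; 56 > 45 → go right; 56 > 49 → go right; 56 < 65 → go left; 56 < 57 → go left. Place as left child of 57.
Insert 44: 44 < 68 → go left; 44 > 16 → go right; 44 < 45 → go left; 44 > 34 → go right; 44 > 38 → go right. Place as right child of 38.
Insert 7: 7 < 68 → go left; 7 < 16 → go left; 7 < 9 → go left; 7 > 2 → go right. Place as right child of 2.

Leaves: 7, 12, 14, 22, 26, 44, 56 — 7 in total.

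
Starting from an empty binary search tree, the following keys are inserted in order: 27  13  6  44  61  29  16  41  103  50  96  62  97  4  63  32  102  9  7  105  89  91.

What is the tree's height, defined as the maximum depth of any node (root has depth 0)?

Resulting structure (node: left, right):
  27: L=13, R=44
  13: L=6, R=16
  6: L=4, R=9
  44: L=29, R=61
  61: L=50, R=103
  29: L=–, R=41
  16: L=–, R=–
  41: L=32, R=–
  103: L=96, R=105
  50: L=–, R=–
  96: L=62, R=97
  62: L=–, R=63
  97: L=–, R=102
  4: L=–, R=–
  63: L=–, R=89
  32: L=–, R=–
  102: L=–, R=–
  9: L=7, R=–
  7: L=–, R=–
  105: L=–, R=–
  89: L=–, R=91
  91: L=–, R=–

The deepest node is 91 at depth 8.

8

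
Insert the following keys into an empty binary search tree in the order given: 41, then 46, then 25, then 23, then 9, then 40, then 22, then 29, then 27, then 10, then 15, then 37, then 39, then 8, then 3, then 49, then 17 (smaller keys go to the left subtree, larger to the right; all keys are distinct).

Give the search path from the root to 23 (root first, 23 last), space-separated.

41 25 23

41: root
46: right child of 41 (depth 1)
25: left child of 41 (depth 1)
23: left child of 25 (depth 2)
9: left child of 23 (depth 3)
40: right child of 25 (depth 2)
22: right child of 9 (depth 4)
29: left child of 40 (depth 3)
27: left child of 29 (depth 4)
10: left child of 22 (depth 5)
15: right child of 10 (depth 6)
37: right child of 29 (depth 4)
39: right child of 37 (depth 5)
8: left child of 9 (depth 4)
3: left child of 8 (depth 5)
49: right child of 46 (depth 2)
17: right child of 15 (depth 7)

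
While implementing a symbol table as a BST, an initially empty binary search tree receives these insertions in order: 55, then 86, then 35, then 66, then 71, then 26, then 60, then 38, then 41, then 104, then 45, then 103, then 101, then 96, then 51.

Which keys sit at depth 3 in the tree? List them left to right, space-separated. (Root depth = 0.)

55: root
86: right child of 55 (depth 1)
35: left child of 55 (depth 1)
66: left child of 86 (depth 2)
71: right child of 66 (depth 3)
26: left child of 35 (depth 2)
60: left child of 66 (depth 3)
38: right child of 35 (depth 2)
41: right child of 38 (depth 3)
104: right child of 86 (depth 2)
45: right child of 41 (depth 4)
103: left child of 104 (depth 3)
101: left child of 103 (depth 4)
96: left child of 101 (depth 5)
51: right child of 45 (depth 5)

41 60 71 103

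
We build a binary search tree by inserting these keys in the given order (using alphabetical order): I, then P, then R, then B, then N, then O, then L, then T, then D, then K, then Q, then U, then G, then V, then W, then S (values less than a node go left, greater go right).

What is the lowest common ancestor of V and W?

Insert I: tree is empty, so I becomes the root.
Insert P: P > I → go right. Place as right child of I.
Insert R: R > I → go right; R > P → go right. Place as right child of P.
Insert B: B < I → go left. Place as left child of I.
Insert N: N > I → go right; N < P → go left. Place as left child of P.
Insert O: O > I → go right; O < P → go left; O > N → go right. Place as right child of N.
Insert L: L > I → go right; L < P → go left; L < N → go left. Place as left child of N.
Insert T: T > I → go right; T > P → go right; T > R → go right. Place as right child of R.
Insert D: D < I → go left; D > B → go right. Place as right child of B.
Insert K: K > I → go right; K < P → go left; K < N → go left; K < L → go left. Place as left child of L.
Insert Q: Q > I → go right; Q > P → go right; Q < R → go left. Place as left child of R.
Insert U: U > I → go right; U > P → go right; U > R → go right; U > T → go right. Place as right child of T.
Insert G: G < I → go left; G > B → go right; G > D → go right. Place as right child of D.
Insert V: V > I → go right; V > P → go right; V > R → go right; V > T → go right; V > U → go right. Place as right child of U.
Insert W: W > I → go right; W > P → go right; W > R → go right; W > T → go right; W > U → go right; W > V → go right. Place as right child of V.
Insert S: S > I → go right; S > P → go right; S > R → go right; S < T → go left. Place as left child of T.

Path to V: I → P → R → T → U → V
Path to W: I → P → R → T → U → V → W
V lies on both paths and is an ancestor of the other node.

V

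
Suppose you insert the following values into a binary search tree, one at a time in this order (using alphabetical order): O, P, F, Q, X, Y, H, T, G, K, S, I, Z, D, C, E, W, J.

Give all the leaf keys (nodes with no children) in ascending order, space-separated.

Resulting structure (node: left, right):
  O: L=F, R=P
  P: L=–, R=Q
  F: L=D, R=H
  Q: L=–, R=X
  X: L=T, R=Y
  Y: L=–, R=Z
  H: L=G, R=K
  T: L=S, R=W
  G: L=–, R=–
  K: L=I, R=–
  S: L=–, R=–
  I: L=–, R=J
  Z: L=–, R=–
  D: L=C, R=E
  C: L=–, R=–
  E: L=–, R=–
  W: L=–, R=–
  J: L=–, R=–

C E G J S W Z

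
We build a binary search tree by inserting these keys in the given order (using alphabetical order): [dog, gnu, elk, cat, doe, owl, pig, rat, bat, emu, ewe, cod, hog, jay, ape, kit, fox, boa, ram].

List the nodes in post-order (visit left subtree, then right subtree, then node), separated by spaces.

dog: root
gnu: right child of dog (depth 1)
elk: left child of gnu (depth 2)
cat: left child of dog (depth 1)
doe: right child of cat (depth 2)
owl: right child of gnu (depth 2)
pig: right child of owl (depth 3)
rat: right child of pig (depth 4)
bat: left child of cat (depth 2)
emu: right child of elk (depth 3)
ewe: right child of emu (depth 4)
cod: left child of doe (depth 3)
hog: left child of owl (depth 3)
jay: right child of hog (depth 4)
ape: left child of bat (depth 3)
kit: right child of jay (depth 5)
fox: right child of ewe (depth 5)
boa: right child of bat (depth 3)
ram: left child of rat (depth 5)

ape boa bat cod doe cat fox ewe emu elk kit jay hog ram rat pig owl gnu dog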